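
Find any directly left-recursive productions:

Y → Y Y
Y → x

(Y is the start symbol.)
Yes, Y is left-recursive

Y → Y Y: LEFT RECURSIVE (starts with Y)
Y → x: starts with x

The grammar has direct left recursion on: Y.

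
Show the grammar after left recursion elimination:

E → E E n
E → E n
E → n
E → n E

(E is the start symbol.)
E is directly left-recursive. The standard transformation for
  A → A α₁ | ... | A α_m | β₁ | ... | β_n
is
  A  → β₁ A' | ... | β_n A'
  A' → α₁ A' | ... | α_m A' | ε

E → n becomes E → n E'
E → n E becomes E → n E E'
E → E E n becomes E' → E n E'
E → E n becomes E' → n E'
Add E' → ε

Resulting grammar:
E → n E'
E → n E E'
E' → E n E'
E' → n E'
E' → ε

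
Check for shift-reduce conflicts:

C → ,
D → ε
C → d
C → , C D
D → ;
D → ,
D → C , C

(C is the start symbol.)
A shift-reduce conflict occurs when an LR(0) state has both:
  - a complete (reduce) item [A → α .] (dot at the end), and
  - a shift item [B → β . c γ] (dot before a terminal).

Augment with C' → C and build the canonical LR(0) collection (I0 = CLOSURE({[C' → . C]}), then GOTO on every symbol after a dot until no new states appear). It has 11 states:
  I0: { [C → . , C D], [C → . ,], [C → . d], [C' → . C] }  — shift
  I1: { [C → , . C D], [C → , .], [C → . , C D], [C → . ,], [C → . d] }  — shift, reduce
  I2: { [C' → C .] }  — accept
  I3: { [C → d .] }  — reduce
  I4: { [C → , C . D], [C → . , C D], [C → . ,], [C → . d], [D → . ,], [D → . ;], [D → . C , C], [D → .] }  — shift, reduce
  I5: { [C → , . C D], [C → , .], [C → . , C D], [C → . ,], [C → . d], [D → , .] }  — shift, 2 reduces
  I6: { [D → ; .] }  — reduce
  I7: { [D → C . , C] }  — shift
  I8: { [C → , C D .] }  — reduce
  I9: { [C → . , C D], [C → . ,], [C → . d], [D → C , . C] }  — shift
  I10: { [D → C , C .] }  — reduce

I1 contains reduce item [C → , .] and shift items [C → . ,], [C → . , C D], [C → . d] — shift-reduce conflict.
I4 contains reduce item [D → .] and shift items [C → . ,], [C → . , C D], [C → . d], [D → . ,], [D → . ;] — shift-reduce conflict.
I5 contains reduce items [C → , .], [D → , .] and shift items [C → . ,], [C → . , C D], [C → . d] — shift-reduce conflict.

Answer: Yes — I1: [C → , .] vs [C → . ,]; I4: [D → .] vs [C → . ,]; I5: [C → , .] vs [C → . ,]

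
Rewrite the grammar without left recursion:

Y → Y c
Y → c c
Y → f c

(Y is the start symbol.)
Y → c c Y'
Y → f c Y'
Y' → c Y'
Y' → ε

Y is directly left-recursive. The standard transformation for
  A → A α₁ | ... | A α_m | β₁ | ... | β_n
is
  A  → β₁ A' | ... | β_n A'
  A' → α₁ A' | ... | α_m A' | ε

Y → c c becomes Y → c c Y'
Y → f c becomes Y → f c Y'
Y → Y c becomes Y' → c Y'
Add Y' → ε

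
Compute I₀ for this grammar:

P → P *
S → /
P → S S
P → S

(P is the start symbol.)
{ [P → . P *], [P → . S S], [P → . S], [P' → . P], [S → . /] }

First, augment the grammar with P' → P
I₀ = CLOSURE({ [P' → . P] }):
  [P' → . P] has the dot before P: add [P → . P *], [P → . S S], [P → . S]
  [P → . S S] has the dot before S: add [S → . /]
No further items can be added.

I₀ = { [P → . P *], [P → . S S], [P → . S], [P' → . P], [S → . /] }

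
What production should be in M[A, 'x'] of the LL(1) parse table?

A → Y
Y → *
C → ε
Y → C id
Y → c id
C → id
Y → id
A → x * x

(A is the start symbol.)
To find M[A, 'x'], we find productions for A where 'x' is in the predict set (PREDICT(N → α) = (FIRST(α) \ {ε}) ∪ (FOLLOW(N) if α ⇒* ε)).

Relevant sets:
  FIRST(Y) = { '*', 'c', 'id' }

A → Y: PREDICT = { '*', 'c', 'id' }
A → x * x: PREDICT = { 'x' }
  'x' is in predict set, so this production goes in M[A, 'x']

M[A, 'x'] = A → x * x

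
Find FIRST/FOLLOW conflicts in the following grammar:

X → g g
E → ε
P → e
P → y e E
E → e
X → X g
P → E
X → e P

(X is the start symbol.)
No FIRST/FOLLOW conflicts.

Nullable non-terminals: E, P.
FIRST sets used below: FIRST(E) = { 'e', ε }

E: nullable alternative(s) E → ε; FOLLOW(E) = { $, 'g' }
  E → ε: FIRST \ {ε} = { } — this is the only nullable alternative, skip
  E → e: FIRST \ {ε} = { 'e' } — disjoint from FOLLOW(E)

P: nullable alternative(s) P → E; FOLLOW(P) = { $, 'g' }
  P → e: FIRST \ {ε} = { 'e' } — disjoint from FOLLOW(P)
  P → y e E: FIRST \ {ε} = { 'y' } — disjoint from FOLLOW(P)
  P → E: FIRST \ {ε} = { 'e' } — this is the only nullable alternative, skip

X has no nullable alternative, so no FIRST/FOLLOW check is needed there.

No FIRST/FOLLOW conflicts found.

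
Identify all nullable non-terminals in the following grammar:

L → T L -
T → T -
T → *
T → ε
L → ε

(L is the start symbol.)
ε-productions: T → ε, L → ε
So T, L are immediately nullable.
Every non-terminal is now nullable.
Nullable = { 'L', 'T' }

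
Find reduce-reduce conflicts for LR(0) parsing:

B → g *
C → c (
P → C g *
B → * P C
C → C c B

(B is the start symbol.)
A reduce-reduce conflict occurs when an LR(0) state has two complete items [A → α .] and [B → β .] — both call for a reduction, and with no lookahead the parser cannot choose between them.

Augment with B' → B and build the canonical LR(0) collection (I0 = CLOSURE({[B' → . B]}), then GOTO on every symbol after a dot until no new states appear). It has 14 states:
  I0: { [B → . * P C], [B → . g *], [B' → . B] }  — shift
  I1: { [B → * . P C], [C → . C c B], [C → . c (], [P → . C g *] }  — shift
  I2: { [B' → B .] }  — accept
  I3: { [B → g . *] }  — shift
  I4: { [B → g * .] }  — reduce
  I5: { [C → C . c B], [P → C . g *] }  — shift
  I6: { [B → * P . C], [C → . C c B], [C → . c (] }  — shift
  I7: { [C → c . (] }  — shift
  I8: { [C → c ( .] }  — reduce
  I9: { [B → * P C .], [C → C . c B] }  — shift, reduce
  I10: { [B → . * P C], [B → . g *], [C → C c . B] }  — shift
  I11: { [C → C c B .] }  — reduce
  I12: { [P → C g . *] }  — shift
  I13: { [P → C g * .] }  — reduce

No state contains more than one complete item.

Answer: No reduce-reduce conflicts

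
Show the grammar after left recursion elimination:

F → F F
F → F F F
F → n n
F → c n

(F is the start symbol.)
F → n n F'
F → c n F'
F' → F F'
F' → F F F'
F' → ε

F is directly left-recursive. The standard transformation for
  A → A α₁ | ... | A α_m | β₁ | ... | β_n
is
  A  → β₁ A' | ... | β_n A'
  A' → α₁ A' | ... | α_m A' | ε

F → n n becomes F → n n F'
F → c n becomes F → c n F'
F → F F becomes F' → F F'
F → F F F becomes F' → F F F'
Add F' → ε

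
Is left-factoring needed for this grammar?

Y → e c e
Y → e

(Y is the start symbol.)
Left-factoring is needed when two productions for the same non-terminal
share a common prefix on the right-hand side.

Productions for Y:
  Y → e c e
  Y → e

Found common prefix 'e' in productions for Y

Answer: Yes, Y has productions with common prefix 'e'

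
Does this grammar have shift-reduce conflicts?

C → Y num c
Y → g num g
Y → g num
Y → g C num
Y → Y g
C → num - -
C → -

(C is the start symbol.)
Yes — I9: [Y → g num .] vs [C → num . - -]

Augment with C' → C and build the canonical LR(0) collection (I0 = CLOSURE({[C' → . C]}), then GOTO on every symbol after a dot until no new states appear). It has 15 states:
  I0: { [C → . -], [C → . Y num c], [C → . num - -], [C' → . C], [Y → . Y g], [Y → . g C num], [Y → . g num g], [Y → . g num] }  — shift
  I1: { [C → - .] }  — reduce
  I2: { [C' → C .] }  — accept
  I3: { [C → Y . num c], [Y → Y . g] }  — shift
  I4: { [C → . -], [C → . Y num c], [C → . num - -], [Y → . Y g], [Y → . g C num], [Y → . g num g], [Y → . g num], [Y → g . C num], [Y → g . num g], [Y → g . num] }  — shift
  I5: { [C → num . - -] }  — shift
  I6: { [C → num - . -] }  — shift
  I7: { [C → num - - .] }  — reduce
  I8: { [Y → g C . num] }  — shift
  I9: { [C → num . - -], [Y → g num . g], [Y → g num .] }  — shift, reduce
  I10: { [Y → g num g .] }  — reduce
  I11: { [Y → g C num .] }  — reduce
  I12: { [Y → Y g .] }  — reduce
  I13: { [C → Y num . c] }  — shift
  I14: { [C → Y num c .] }  — reduce

I9 contains reduce item [Y → g num .] and shift items [C → num . - -], [Y → g num . g] — shift-reduce conflict.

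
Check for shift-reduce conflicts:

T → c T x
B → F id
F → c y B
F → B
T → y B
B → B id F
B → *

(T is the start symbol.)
Yes — I5: [F → B .] vs [B → B . id F]; I9: [F → B .] vs [B → B . id F]; I11: [F → B .] vs [B → B . id F]; I12: [B → B id F .] vs [B → F . id]

A shift-reduce conflict occurs when an LR(0) state has both:
  - a complete (reduce) item [A → α .] (dot at the end), and
  - a shift item [B → β . c γ] (dot before a terminal).

Augment with T' → T and build the canonical LR(0) collection (I0 = CLOSURE({[T' → . T]}), then GOTO on every symbol after a dot until no new states appear). It has 16 states:
  I0: { [T → . c T x], [T → . y B], [T' → . T] }  — shift
  I1: { [T' → T .] }  — accept
  I2: { [T → . c T x], [T → . y B], [T → c . T x] }  — shift
  I3: { [B → . *], [B → . B id F], [B → . F id], [F → . B], [F → . c y B], [T → y . B] }  — shift
  I4: { [B → * .] }  — reduce
  I5: { [B → B . id F], [F → B .], [T → y B .] }  — shift, 2 reduces
  I6: { [B → F . id] }  — shift
  I7: { [F → c . y B] }  — shift
  I8: { [B → . *], [B → . B id F], [B → . F id], [F → . B], [F → . c y B], [F → c y . B] }  — shift
  I9: { [B → B . id F], [F → B .], [F → c y B .] }  — shift, 2 reduces
  I10: { [B → . *], [B → . B id F], [B → . F id], [B → B id . F], [F → . B], [F → . c y B] }  — shift
  I11: { [B → B . id F], [F → B .] }  — shift, reduce
  I12: { [B → B id F .], [B → F . id] }  — shift, reduce
  I13: { [B → F id .] }  — reduce
  I14: { [T → c T . x] }  — shift
  I15: { [T → c T x .] }  — reduce

I5 contains reduce items [F → B .], [T → y B .] and shift item [B → B . id F] — shift-reduce conflict.
I9 contains reduce items [F → B .], [F → c y B .] and shift item [B → B . id F] — shift-reduce conflict.
I11 contains reduce item [F → B .] and shift item [B → B . id F] — shift-reduce conflict.
I12 contains reduce item [B → B id F .] and shift item [B → F . id] — shift-reduce conflict.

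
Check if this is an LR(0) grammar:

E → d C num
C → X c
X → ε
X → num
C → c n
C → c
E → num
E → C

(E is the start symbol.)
A grammar is LR(0) if no state in the canonical LR(0) collection has:
  - both a shift item (dot before a terminal) and a complete item (shift-reduce conflict), or
  - two or more complete items (reduce-reduce conflict; the accept item [E' → E .] counts as a complete item here).

Augment with E' → E and build the canonical LR(0) collection (I0 = CLOSURE({[E' → . E]}), then GOTO on every symbol after a dot until no new states appear). It has 12 states:
  I0: { [C → . X c], [C → . c n], [C → . c], [E → . C], [E → . d C num], [E → . num], [E' → . E], [X → . num], [X → .] }  — shift, reduce
  I1: { [E → C .] }  — reduce
  I2: { [E' → E .] }  — accept
  I3: { [C → X . c] }  — shift
  I4: { [C → c . n], [C → c .] }  — shift, reduce
  I5: { [C → . X c], [C → . c n], [C → . c], [E → d . C num], [X → . num], [X → .] }  — shift, reduce
  I6: { [E → num .], [X → num .] }  — 2 reduces
  I7: { [E → d C . num] }  — shift
  I8: { [X → num .] }  — reduce
  I9: { [E → d C num .] }  — reduce
  I10: { [C → c n .] }  — reduce
  I11: { [C → X c .] }  — reduce

Conflict in state I0:
  Shift-reduce conflict between [X → .] and [C → . c]
So the grammar is NOT LR(0).

Answer: No. Shift-reduce conflict between [X → .] and [C → . c]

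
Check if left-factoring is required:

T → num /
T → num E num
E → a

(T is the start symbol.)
Left-factoring is needed when two productions for the same non-terminal
share a common prefix on the right-hand side.

Productions for T:
  T → num /
  T → num E num

Found common prefix 'num' in productions for T

Answer: Yes, T has productions with common prefix 'num'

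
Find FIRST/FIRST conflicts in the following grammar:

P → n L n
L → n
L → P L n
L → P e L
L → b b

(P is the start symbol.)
A FIRST/FIRST conflict occurs when two productions N → α and N → β for the same non-terminal have FIRST(α) ∩ FIRST(β) ≠ ∅ (with ε ∈ FIRST of a nullable right-hand side, so two nullable alternatives also conflict).

FIRST sets of the non-terminals at (or reachable through a nullable prefix from) the front of some alternative:
  FIRST(P) = { 'n' }

Productions for L:
  L → n: FIRST = { 'n' }
  L → P L n: FIRST = { 'n' }
  L → P e L: FIRST = { 'n' }
  L → b b: FIRST = { 'b' }
P has only one production, so no FIRST/FIRST conflict is possible there.

Conflict for L: L → n and L → P L n
  Overlap: { 'n' }
Conflict for L: L → n and L → P e L
  Overlap: { 'n' }
Conflict for L: L → P L n and L → P e L
  Overlap: { 'n' }

Answer: Yes. L → n / L → P L n on { 'n' }; L → n / L → P e L on { 'n' }; L → P L n / L → P e L on { 'n' }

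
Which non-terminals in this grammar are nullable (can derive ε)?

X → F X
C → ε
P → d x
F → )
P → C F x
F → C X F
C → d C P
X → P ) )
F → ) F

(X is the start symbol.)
{ 'C' }

A non-terminal is nullable if it can derive ε (the empty string): either it has an ε-production, or it has a production whose right-hand side consists entirely of nullable non-terminals.

ε-productions: C → ε
So C is immediately nullable.
No further non-terminal can be added: every production for the remaining non-terminals contains a terminal or a non-nullable non-terminal.
Nullable = { 'C' }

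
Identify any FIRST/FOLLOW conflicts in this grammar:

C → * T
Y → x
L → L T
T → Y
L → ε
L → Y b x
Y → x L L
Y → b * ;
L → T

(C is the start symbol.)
Nullable non-terminals: L.
FIRST sets used below: FIRST(L) = { 'b', 'x', ε }, FIRST(T) = { 'b', 'x' }, FIRST(Y) = { 'b', 'x' }

L: nullable alternative(s) L → ε; FOLLOW(L) = { $, 'b', 'x' }
  L → L T: FIRST \ {ε} = { 'b', 'x' } — overlaps FOLLOW(L) on { 'b', 'x' }: CONFLICT
  L → ε: FIRST \ {ε} = { } — this is the only nullable alternative, skip
  L → Y b x: FIRST \ {ε} = { 'b', 'x' } — overlaps FOLLOW(L) on { 'b', 'x' }: CONFLICT
  L → T: FIRST \ {ε} = { 'b', 'x' } — overlaps FOLLOW(L) on { 'b', 'x' }: CONFLICT

C, T, Y have no nullable alternative, so no FIRST/FOLLOW check is needed there.

So the grammar has 3 FIRST/FOLLOW conflicts (marked CONFLICT above).

Answer: Yes. L → L T with FOLLOW(L) on { 'b', 'x' }; L → Y b x with FOLLOW(L) on { 'b', 'x' }; L → T with FOLLOW(L) on { 'b', 'x' }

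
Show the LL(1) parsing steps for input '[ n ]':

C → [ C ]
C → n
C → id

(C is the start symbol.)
LL(1) parsing maintains a stack (initially the start symbol over $) and the input. At each step: if the stack top is a terminal, match it against the current input token; if it is a non-terminal N, replace it with the RHS of M[N, lookahead] (the unique production whose predict set contains the lookahead).

Stack is shown with the top on the left.

Stack    Input    Action
------------------------
C $      [ n ] $  output C → [ C ]
[ C ] $  [ n ] $  match '['
C ] $    n ] $    output C → n
n ] $    n ] $    match 'n'
] $      ] $      match ']'
$        $        accept

The string is accepted.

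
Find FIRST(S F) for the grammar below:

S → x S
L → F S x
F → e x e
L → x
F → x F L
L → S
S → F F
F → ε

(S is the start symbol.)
FIRST sets of the non-terminals involved (from the grammar, by fixed-point iteration):
  FIRST(S) = { 'e', 'x', ε }
  FIRST(F) = { 'e', 'x', ε }

To compute FIRST(S F), process the symbols left to right:
Symbol S is a non-terminal. Add FIRST(S) \ {ε} = { 'e', 'x' }
S is nullable (ε ∈ FIRST(S)), continue to the next symbol.
Symbol F is a non-terminal. Add FIRST(F) \ {ε} = { 'e', 'x' }
F is nullable (ε ∈ FIRST(F)), continue to the next symbol.
All symbols are nullable, so ε is in the result.
FIRST(S F) = { 'e', 'x', ε }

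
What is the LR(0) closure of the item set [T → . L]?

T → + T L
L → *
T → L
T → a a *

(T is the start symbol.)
{ [L → . *], [T → . L] }

To compute CLOSURE, for each item [A → α.Bβ] where B is a non-terminal, add [B → .γ] for all productions B → γ; repeat for the newly added items until nothing changes.

Start with: [T → . L]
  [T → . L] has the dot before L: add [L → . *]
No further items can be added.

CLOSURE = { [L → . *], [T → . L] }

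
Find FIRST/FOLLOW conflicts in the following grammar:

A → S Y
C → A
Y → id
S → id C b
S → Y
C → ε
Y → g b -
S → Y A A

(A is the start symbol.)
No FIRST/FOLLOW conflicts.

Nullable non-terminals: C.
FIRST sets used below: FIRST(A) = { 'g', 'id' }

C: nullable alternative(s) C → ε; FOLLOW(C) = { 'b' }
  C → A: FIRST \ {ε} = { 'g', 'id' } — disjoint from FOLLOW(C)
  C → ε: FIRST \ {ε} = { } — this is the only nullable alternative, skip

A, S, Y have no nullable alternative, so no FIRST/FOLLOW check is needed there.

No FIRST/FOLLOW conflicts found.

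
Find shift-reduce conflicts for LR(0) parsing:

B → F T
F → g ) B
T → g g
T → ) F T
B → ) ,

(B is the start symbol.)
Augment with B' → B and build the canonical LR(0) collection (I0 = CLOSURE({[B' → . B]}), then GOTO on every symbol after a dot until no new states appear). It has 14 states:
  I0: { [B → . ) ,], [B → . F T], [B' → . B], [F → . g ) B] }  — shift
  I1: { [B → ) . ,] }  — shift
  I2: { [B' → B .] }  — accept
  I3: { [B → F . T], [T → . ) F T], [T → . g g] }  — shift
  I4: { [F → g . ) B] }  — shift
  I5: { [B → . ) ,], [B → . F T], [F → . g ) B], [F → g ) . B] }  — shift
  I6: { [F → g ) B .] }  — reduce
  I7: { [F → . g ) B], [T → ) . F T] }  — shift
  I8: { [B → F T .] }  — reduce
  I9: { [T → g . g] }  — shift
  I10: { [T → g g .] }  — reduce
  I11: { [T → ) F . T], [T → . ) F T], [T → . g g] }  — shift
  I12: { [T → ) F T .] }  — reduce
  I13: { [B → ) , .] }  — reduce

No state contains both a complete item and a shift item.

Answer: No shift-reduce conflicts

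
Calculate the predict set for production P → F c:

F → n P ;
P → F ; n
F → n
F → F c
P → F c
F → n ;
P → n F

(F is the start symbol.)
{ 'n' }

PREDICT(P → F c) = (FIRST(RHS) \ {ε}) ∪ (FOLLOW(P) if ε ∈ FIRST(RHS), i.e. RHS ⇒* ε)
FIRST(F) = { 'n' }
FIRST(F c) = { 'n' }
ε ∉ FIRST(F c), so FOLLOW(P) is not added.
PREDICT(P → F c) = { 'n' }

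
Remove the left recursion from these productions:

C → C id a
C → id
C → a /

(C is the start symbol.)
C → id C'
C → a / C'
C' → id a C'
C' → ε

C is directly left-recursive. The standard transformation for
  A → A α₁ | ... | A α_m | β₁ | ... | β_n
is
  A  → β₁ A' | ... | β_n A'
  A' → α₁ A' | ... | α_m A' | ε

C → id becomes C → id C'
C → a / becomes C → a / C'
C → C id a becomes C' → id a C'
Add C' → ε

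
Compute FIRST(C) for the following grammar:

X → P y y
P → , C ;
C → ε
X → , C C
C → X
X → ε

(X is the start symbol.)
To compute FIRST(C), examine every production with C on the left-hand side, reading each right-hand side left to right until a non-nullable symbol is reached.

FIRST sets of the other non-terminals involved (by the same procedure, iterated to a fixed point):
  FIRST(X) = { ',', ε }

From C → ε:
  - ε-production, so ε ∈ FIRST(C)
From C → X:
  - X is a non-terminal: add FIRST(X) \ {ε} = { ',' }
    X is nullable and nothing follows, so the whole right-hand side can vanish: ε ∈ FIRST(C)

Collecting: FIRST(C) = { ',', ε }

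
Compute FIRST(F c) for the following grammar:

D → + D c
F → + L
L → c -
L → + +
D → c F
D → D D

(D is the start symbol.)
{ '+' }

FIRST sets of the non-terminals involved (from the grammar, by fixed-point iteration):
  FIRST(F) = { '+' }

To compute FIRST(F c), process the symbols left to right:
Symbol F is a non-terminal. Add FIRST(F) \ {ε} = { '+' }
F is not nullable (ε ∉ FIRST(F)), so stop here.
FIRST(F c) = { '+' }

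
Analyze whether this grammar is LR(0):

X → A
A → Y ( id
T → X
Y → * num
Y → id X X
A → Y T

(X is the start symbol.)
Yes, the grammar is LR(0)

A grammar is LR(0) if no state in the canonical LR(0) collection has:
  - both a shift item (dot before a terminal) and a complete item (shift-reduce conflict), or
  - two or more complete items (reduce-reduce conflict; the accept item [X' → X .] counts as a complete item here).

Augment with X' → X and build the canonical LR(0) collection (I0 = CLOSURE({[X' → . X]}), then GOTO on every symbol after a dot until no new states appear). It has 13 states:
  I0: { [A → . Y ( id], [A → . Y T], [X → . A], [X' → . X], [Y → . * num], [Y → . id X X] }  — shift
  I1: { [Y → * . num] }  — shift
  I2: { [X → A .] }  — reduce
  I3: { [X' → X .] }  — accept
  I4: { [A → . Y ( id], [A → . Y T], [A → Y . ( id], [A → Y . T], [T → . X], [X → . A], [Y → . * num], [Y → . id X X] }  — shift
  I5: { [A → . Y ( id], [A → . Y T], [X → . A], [Y → . * num], [Y → . id X X], [Y → id . X X] }  — shift
  I6: { [A → . Y ( id], [A → . Y T], [X → . A], [Y → . * num], [Y → . id X X], [Y → id X . X] }  — shift
  I7: { [Y → id X X .] }  — reduce
  I8: { [A → Y ( . id] }  — shift
  I9: { [A → Y T .] }  — reduce
  I10: { [T → X .] }  — reduce
  I11: { [A → Y ( id .] }  — reduce
  I12: { [Y → * num .] }  — reduce

Every state is either a pure shift/goto state or contains exactly one complete item and nothing to shift — no conflicts. The grammar is LR(0).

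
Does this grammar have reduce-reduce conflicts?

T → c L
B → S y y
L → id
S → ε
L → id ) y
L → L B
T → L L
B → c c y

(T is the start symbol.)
A reduce-reduce conflict occurs when an LR(0) state has two complete items [A → α .] and [B → β .] — both call for a reduction, and with no lookahead the parser cannot choose between them.

Augment with T' → T and build the canonical LR(0) collection (I0 = CLOSURE({[T' → . T]}), then GOTO on every symbol after a dot until no new states appear). It has 16 states:
  I0: { [L → . L B], [L → . id ) y], [L → . id], [T → . L L], [T → . c L], [T' → . T] }  — shift
  I1: { [B → . S y y], [B → . c c y], [L → . L B], [L → . id ) y], [L → . id], [L → L . B], [S → .], [T → L . L] }  — shift, reduce
  I2: { [T' → T .] }  — accept
  I3: { [L → . L B], [L → . id ) y], [L → . id], [T → c . L] }  — shift
  I4: { [L → id . ) y], [L → id .] }  — shift, reduce
  I5: { [L → id ) . y] }  — shift
  I6: { [L → id ) y .] }  — reduce
  I7: { [B → . S y y], [B → . c c y], [L → L . B], [S → .], [T → c L .] }  — shift, 2 reduces
  I8: { [L → L B .] }  — reduce
  I9: { [B → S . y y] }  — shift
  I10: { [B → c . c y] }  — shift
  I11: { [B → c c . y] }  — shift
  I12: { [B → c c y .] }  — reduce
  I13: { [B → S y . y] }  — shift
  I14: { [B → S y y .] }  — reduce
  I15: { [B → . S y y], [B → . c c y], [L → L . B], [S → .], [T → L L .] }  — shift, 2 reduces

I7 contains complete items [S → .], [T → c L .] — reduce-reduce conflict.
I15 contains complete items [S → .], [T → L L .] — reduce-reduce conflict.

Answer: Yes — I7: [S → .] vs [T → c L .]; I15: [S → .] vs [T → L L .]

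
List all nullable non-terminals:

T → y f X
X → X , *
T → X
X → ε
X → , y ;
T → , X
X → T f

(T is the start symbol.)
ε-productions: X → ε
So X is immediately nullable.
T → X: every symbol on the right is nullable, so T is nullable too.
Every non-terminal is now nullable.
Nullable = { 'T', 'X' }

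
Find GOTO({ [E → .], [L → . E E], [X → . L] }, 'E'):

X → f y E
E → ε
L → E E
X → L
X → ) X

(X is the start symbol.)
GOTO(I, 'E') = CLOSURE({ [A → αX.β] : [A → α.Xβ] ∈ I, X = 'E' })

Items with dot before 'E', with the dot advanced:
  [L → . E E] → [L → E . E]
Closure of the advanced items:
  [L → E . E] has the dot before E: add [E → .]

GOTO = { [E → .], [L → E . E] }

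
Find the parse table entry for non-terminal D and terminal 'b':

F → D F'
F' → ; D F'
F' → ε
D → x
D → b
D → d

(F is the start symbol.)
D → b

To find M[D, 'b'], we find productions for D where 'b' is in the predict set (PREDICT(N → α) = (FIRST(α) \ {ε}) ∪ (FOLLOW(N) if α ⇒* ε)).

D → x: PREDICT = { 'x' }
D → b: PREDICT = { 'b' }
  'b' is in predict set, so this production goes in M[D, 'b']
D → d: PREDICT = { 'd' }

M[D, 'b'] = D → b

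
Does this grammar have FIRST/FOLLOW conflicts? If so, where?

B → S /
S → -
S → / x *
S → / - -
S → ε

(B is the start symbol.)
A FIRST/FOLLOW conflict occurs when a non-terminal N has a nullable alternative N → β (β ⇒* ε) and another alternative N → α with FIRST(α) ∩ FOLLOW(N) ≠ ∅: on such a lookahead the parser cannot decide between expanding α and letting N vanish via β.

Nullable non-terminals: S.

S: nullable alternative(s) S → ε; FOLLOW(S) = { '/' }
  S → -: FIRST \ {ε} = { '-' } — disjoint from FOLLOW(S)
  S → / x *: FIRST \ {ε} = { '/' } — overlaps FOLLOW(S) on { '/' }: CONFLICT
  S → / - -: FIRST \ {ε} = { '/' } — overlaps FOLLOW(S) on { '/' }: CONFLICT
  S → ε: FIRST \ {ε} = { } — this is the only nullable alternative, skip

B has no nullable alternative, so no FIRST/FOLLOW check is needed there.

So the grammar has 2 FIRST/FOLLOW conflicts (marked CONFLICT above).

Answer: Yes. S → '/' x '*' with FOLLOW(S) on { '/' }; S → '/' '-' '-' with FOLLOW(S) on { '/' }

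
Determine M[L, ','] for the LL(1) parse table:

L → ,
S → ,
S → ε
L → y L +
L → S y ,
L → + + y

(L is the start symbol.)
To find M[L, ','], we find productions for L where ',' is in the predict set (PREDICT(N → α) = (FIRST(α) \ {ε}) ∪ (FOLLOW(N) if α ⇒* ε)).

Relevant sets:
  FIRST(S) = { ',', ε }

L → ,: PREDICT = { ',' }
  ',' is in predict set, so this production goes in M[L, ',']
L → y L +: PREDICT = { 'y' }
L → S y ,: PREDICT = { ',', 'y' }
  ',' is in predict set, so this production goes in M[L, ',']
L → + + y: PREDICT = { '+' }

M[L, ','] = L → ,, L → S y ,  (a multiply-defined cell — the grammar is not LL(1))

Answer: L → ,, L → S y ,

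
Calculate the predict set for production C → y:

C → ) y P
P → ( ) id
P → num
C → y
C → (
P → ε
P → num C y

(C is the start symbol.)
{ 'y' }

PREDICT(C → y) = (FIRST(RHS) \ {ε}) ∪ (FOLLOW(C) if ε ∈ FIRST(RHS), i.e. RHS ⇒* ε)
FIRST(y) = { 'y' }
ε ∉ FIRST(y), so FOLLOW(C) is not added.
PREDICT(C → y) = { 'y' }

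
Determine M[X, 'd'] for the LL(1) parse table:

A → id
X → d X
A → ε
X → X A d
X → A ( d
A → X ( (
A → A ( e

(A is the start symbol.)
X → d X, X → X A d, X → A ( d

To find M[X, 'd'], we find productions for X where 'd' is in the predict set (PREDICT(N → α) = (FIRST(α) \ {ε}) ∪ (FOLLOW(N) if α ⇒* ε)).

Relevant sets:
  FIRST(X) = { '(', 'd', 'id' }
  FIRST(A) = { '(', 'd', 'id', ε }

X → d X: PREDICT = { 'd' }
  'd' is in predict set, so this production goes in M[X, 'd']
X → X A d: PREDICT = { '(', 'd', 'id' }
  'd' is in predict set, so this production goes in M[X, 'd']
X → A ( d: PREDICT = { '(', 'd', 'id' }
  'd' is in predict set, so this production goes in M[X, 'd']

M[X, 'd'] = X → d X, X → X A d, X → A ( d  (a multiply-defined cell — the grammar is not LL(1))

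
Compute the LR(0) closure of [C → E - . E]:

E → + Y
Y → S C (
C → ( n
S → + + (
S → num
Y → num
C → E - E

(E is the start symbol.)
To compute CLOSURE, for each item [A → α.Bβ] where B is a non-terminal, add [B → .γ] for all productions B → γ; repeat for the newly added items until nothing changes.

Start with: [C → E - . E]
  [C → E - . E] has the dot before E: add [E → . + Y]
No further items can be added.

CLOSURE = { [C → E - . E], [E → . + Y] }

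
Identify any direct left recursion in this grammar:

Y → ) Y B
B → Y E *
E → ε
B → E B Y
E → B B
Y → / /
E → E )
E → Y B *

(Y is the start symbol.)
Direct left recursion occurs when N → N α for some non-terminal N (the right-hand side begins with the left-hand side itself).

Y → ) Y B: starts with ')'
B → Y E *: starts with Y
E → ε: starts with ε
B → E B Y: starts with E
E → B B: starts with B
Y → / /: starts with '/'
E → E ): LEFT RECURSIVE (starts with E)
E → Y B *: starts with Y

The grammar has direct left recursion on: E.

Answer: Yes, E is left-recursive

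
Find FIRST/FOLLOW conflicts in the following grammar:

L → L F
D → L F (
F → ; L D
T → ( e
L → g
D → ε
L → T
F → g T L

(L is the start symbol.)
Yes. D → L F '(' with FOLLOW(D) on { '(', 'g' }

A FIRST/FOLLOW conflict occurs when a non-terminal N has a nullable alternative N → β (β ⇒* ε) and another alternative N → α with FIRST(α) ∩ FOLLOW(N) ≠ ∅: on such a lookahead the parser cannot decide between expanding α and letting N vanish via β.

Nullable non-terminals: D.
FIRST sets used below: FIRST(L) = { '(', 'g' }

D: nullable alternative(s) D → ε; FOLLOW(D) = { $, '(', ';', 'g' }
  D → L F (: FIRST \ {ε} = { '(', 'g' } — overlaps FOLLOW(D) on { '(', 'g' }: CONFLICT
  D → ε: FIRST \ {ε} = { } — this is the only nullable alternative, skip

F, L, T have no nullable alternative, so no FIRST/FOLLOW check is needed there.

So the grammar has 1 FIRST/FOLLOW conflict (marked CONFLICT above).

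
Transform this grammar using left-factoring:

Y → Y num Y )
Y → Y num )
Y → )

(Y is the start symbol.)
Y → Y num Y'
Y' → Y )
Y' → )
Y → )

Left-factoring transforms A → αβ₁ | αβ₂ into A → αA' and A' → β₁ | β₂
(α is the longest common prefix among the alternatives). Repeat until
no nonterminal has two alternatives with a common prefix.

Round 1: Y has alternatives sharing prefix 'Y num'. Introduce Y': Y → Y num Y'
  Add: Y' → Y )
  Add: Y' → )

No remaining common prefixes — done.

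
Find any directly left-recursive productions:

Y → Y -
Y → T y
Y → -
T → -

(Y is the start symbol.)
Yes, Y is left-recursive

Direct left recursion occurs when N → N α for some non-terminal N (the right-hand side begins with the left-hand side itself).

Y → Y -: LEFT RECURSIVE (starts with Y)
Y → T y: starts with T
Y → -: starts with '-'
T → -: starts with '-'

The grammar has direct left recursion on: Y.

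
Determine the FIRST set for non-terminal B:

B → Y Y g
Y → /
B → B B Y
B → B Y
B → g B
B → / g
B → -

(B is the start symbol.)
{ '-', '/', 'g' }

To compute FIRST(B), examine every production with B on the left-hand side, reading each right-hand side left to right until a non-nullable symbol is reached.

FIRST sets of the other non-terminals involved (by the same procedure, iterated to a fixed point):
  FIRST(Y) = { '/' }

From B → Y Y g:
  - Y is a non-terminal: add FIRST(Y) \ {ε} = { '/' }
    Y is not nullable, so stop
From B → B B Y:
  - B is the symbol being defined: contributes nothing new
    B is not nullable, so stop
From B → B Y:
  - B is the symbol being defined: contributes nothing new
    B is not nullable, so stop
From B → g B:
  - g is a terminal: add 'g' and stop
From B → / g:
  - '/' is a terminal: add '/' and stop
From B → -:
  - '-' is a terminal: add '-' and stop

Collecting: FIRST(B) = { '-', '/', 'g' }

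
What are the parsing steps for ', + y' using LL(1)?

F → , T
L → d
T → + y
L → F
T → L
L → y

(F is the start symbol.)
LL(1) parsing maintains a stack (initially the start symbol over $) and the input. At each step: if the stack top is a terminal, match it against the current input token; if it is a non-terminal N, replace it with the RHS of M[N, lookahead] (the unique production whose predict set contains the lookahead).

Stack is shown with the top on the left.

Stack  Input    Action
----------------------
F $    , + y $  output F → , T
, T $  , + y $  match ','
T $    + y $    output T → + y
+ y $  + y $    match '+'
y $    y $      match 'y'
$      $        accept

The string is accepted.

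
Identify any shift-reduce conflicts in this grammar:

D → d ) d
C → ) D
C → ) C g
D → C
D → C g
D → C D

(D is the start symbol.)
A shift-reduce conflict occurs when an LR(0) state has both:
  - a complete (reduce) item [A → α .] (dot at the end), and
  - a shift item [B → β . c γ] (dot before a terminal).

Augment with D' → D and build the canonical LR(0) collection (I0 = CLOSURE({[D' → . D]}), then GOTO on every symbol after a dot until no new states appear). It has 12 states:
  I0: { [C → . ) C g], [C → . ) D], [D → . C D], [D → . C g], [D → . C], [D → . d ) d], [D' → . D] }  — shift
  I1: { [C → ) . C g], [C → ) . D], [C → . ) C g], [C → . ) D], [D → . C D], [D → . C g], [D → . C], [D → . d ) d] }  — shift
  I2: { [C → . ) C g], [C → . ) D], [D → . C D], [D → . C g], [D → . C], [D → . d ) d], [D → C . D], [D → C . g], [D → C .] }  — shift, reduce
  I3: { [D' → D .] }  — accept
  I4: { [D → d . ) d] }  — shift
  I5: { [D → d ) . d] }  — shift
  I6: { [D → d ) d .] }  — reduce
  I7: { [D → C D .] }  — reduce
  I8: { [D → C g .] }  — reduce
  I9: { [C → ) C . g], [C → . ) C g], [C → . ) D], [D → . C D], [D → . C g], [D → . C], [D → . d ) d], [D → C . D], [D → C . g], [D → C .] }  — shift, reduce
  I10: { [C → ) D .] }  — reduce
  I11: { [C → ) C g .], [D → C g .] }  — 2 reduces

I2 contains reduce item [D → C .] and shift items [C → . ) C g], [C → . ) D], [D → C . g], [D → . d ) d] — shift-reduce conflict.
I9 contains reduce item [D → C .] and shift items [C → . ) C g], [C → ) C . g], [C → . ) D], [D → C . g], [D → . d ) d] — shift-reduce conflict.

Answer: Yes — I2: [D → C .] vs [C → . ) C g]; I9: [D → C .] vs [C → . ) C g]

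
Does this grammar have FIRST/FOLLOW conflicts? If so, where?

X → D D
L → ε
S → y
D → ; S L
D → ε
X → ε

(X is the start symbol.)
Yes. D → ';' S L with FOLLOW(D) on { ';' }

A FIRST/FOLLOW conflict occurs when a non-terminal N has a nullable alternative N → β (β ⇒* ε) and another alternative N → α with FIRST(α) ∩ FOLLOW(N) ≠ ∅: on such a lookahead the parser cannot decide between expanding α and letting N vanish via β.

Nullable non-terminals: D, L, X.
FIRST sets used below: FIRST(D) = { ';', ε }

D: nullable alternative(s) D → ε; FOLLOW(D) = { $, ';' }
  D → ; S L: FIRST \ {ε} = { ';' } — overlaps FOLLOW(D) on { ';' }: CONFLICT
  D → ε: FIRST \ {ε} = { } — this is the only nullable alternative, skip
L has a nullable alternative but only one production, so nothing to check.

X: nullable alternative(s) X → D D, X → ε; FOLLOW(X) = { $ }
  X → D D: FIRST \ {ε} = { ';' } — disjoint from FOLLOW(X)
  X → ε: FIRST \ {ε} = { } — disjoint from FOLLOW(X)

S has no nullable alternative, so no FIRST/FOLLOW check is needed there.

So the grammar has 1 FIRST/FOLLOW conflict (marked CONFLICT above).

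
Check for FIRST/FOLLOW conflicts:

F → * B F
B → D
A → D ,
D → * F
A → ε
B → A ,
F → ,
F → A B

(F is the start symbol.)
Yes. A → D ',' with FOLLOW(A) on { '*' }

Nullable non-terminals: A.
FIRST sets used below: FIRST(D) = { '*' }

A: nullable alternative(s) A → ε; FOLLOW(A) = { '*', ',' }
  A → D ,: FIRST \ {ε} = { '*' } — overlaps FOLLOW(A) on { '*' }: CONFLICT
  A → ε: FIRST \ {ε} = { } — this is the only nullable alternative, skip

B, D, F have no nullable alternative, so no FIRST/FOLLOW check is needed there.

So the grammar has 1 FIRST/FOLLOW conflict (marked CONFLICT above).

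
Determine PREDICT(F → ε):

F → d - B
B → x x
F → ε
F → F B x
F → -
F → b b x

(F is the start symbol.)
PREDICT(F → ε) = (FIRST(RHS) \ {ε}) ∪ (FOLLOW(F) if ε ∈ FIRST(RHS), i.e. RHS ⇒* ε)
The right-hand side is ε (FIRST(ε) = { ε }), so the predict set is FOLLOW(F) = { $, 'x' }
PREDICT(F → ε) = { $, 'x' }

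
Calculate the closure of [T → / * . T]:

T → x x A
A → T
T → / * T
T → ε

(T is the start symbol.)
Start with: [T → / * . T]
  [T → / * . T] has the dot before T: add [T → . x x A], [T → . / * T], [T → .]
No further items can be added.

CLOSURE = { [T → . / * T], [T → . x x A], [T → .], [T → / * . T] }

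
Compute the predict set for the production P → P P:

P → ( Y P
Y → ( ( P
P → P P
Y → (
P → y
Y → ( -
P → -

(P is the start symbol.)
{ '(', '-', 'y' }

PREDICT(P → P P) = (FIRST(RHS) \ {ε}) ∪ (FOLLOW(P) if ε ∈ FIRST(RHS), i.e. RHS ⇒* ε)
FIRST(P) = { '(', '-', 'y' }
FIRST(P P) = { '(', '-', 'y' }
ε ∉ FIRST(P P), so FOLLOW(P) is not added.
PREDICT(P → P P) = { '(', '-', 'y' }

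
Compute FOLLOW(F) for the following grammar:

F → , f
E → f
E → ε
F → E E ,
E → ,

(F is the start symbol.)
To compute FOLLOW(F), find every occurrence of F on a right-hand side N → α F β: add FIRST(β) \ {ε}, and if β is empty or nullable also add FOLLOW(N). Iterate to a fixed point.

F is the start symbol, so $ ∈ FOLLOW(F).
F does not occur on any right-hand side.

Taking the union: FOLLOW(F) = { $ }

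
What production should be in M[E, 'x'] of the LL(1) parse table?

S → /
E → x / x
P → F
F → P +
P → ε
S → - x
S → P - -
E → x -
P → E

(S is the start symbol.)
To find M[E, 'x'], we find productions for E where 'x' is in the predict set (PREDICT(N → α) = (FIRST(α) \ {ε}) ∪ (FOLLOW(N) if α ⇒* ε)).

E → x / x: PREDICT = { 'x' }
  'x' is in predict set, so this production goes in M[E, 'x']
E → x -: PREDICT = { 'x' }
  'x' is in predict set, so this production goes in M[E, 'x']

M[E, 'x'] = E → x / x, E → x -  (a multiply-defined cell — the grammar is not LL(1))

Answer: E → x / x, E → x -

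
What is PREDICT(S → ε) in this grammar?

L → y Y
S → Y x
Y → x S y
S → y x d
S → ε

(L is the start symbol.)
PREDICT(S → ε) = (FIRST(RHS) \ {ε}) ∪ (FOLLOW(S) if ε ∈ FIRST(RHS), i.e. RHS ⇒* ε)
The right-hand side is ε (FIRST(ε) = { ε }), so the predict set is FOLLOW(S) = { 'y' }
PREDICT(S → ε) = { 'y' }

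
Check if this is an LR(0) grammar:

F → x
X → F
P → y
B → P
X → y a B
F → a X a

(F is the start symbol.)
A grammar is LR(0) if no state in the canonical LR(0) collection has:
  - both a shift item (dot before a terminal) and a complete item (shift-reduce conflict), or
  - two or more complete items (reduce-reduce conflict; the accept item [F' → F .] counts as a complete item here).

Augment with F' → F and build the canonical LR(0) collection (I0 = CLOSURE({[F' → . F]}), then GOTO on every symbol after a dot until no new states appear). It has 12 states:
  I0: { [F → . a X a], [F → . x], [F' → . F] }  — shift
  I1: { [F' → F .] }  — accept
  I2: { [F → . a X a], [F → . x], [F → a . X a], [X → . F], [X → . y a B] }  — shift
  I3: { [F → x .] }  — reduce
  I4: { [X → F .] }  — reduce
  I5: { [F → a X . a] }  — shift
  I6: { [X → y . a B] }  — shift
  I7: { [B → . P], [P → . y], [X → y a . B] }  — shift
  I8: { [X → y a B .] }  — reduce
  I9: { [B → P .] }  — reduce
  I10: { [P → y .] }  — reduce
  I11: { [F → a X a .] }  — reduce

Every state is either a pure shift/goto state or contains exactly one complete item and nothing to shift — no conflicts. The grammar is LR(0).

Answer: Yes, the grammar is LR(0)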